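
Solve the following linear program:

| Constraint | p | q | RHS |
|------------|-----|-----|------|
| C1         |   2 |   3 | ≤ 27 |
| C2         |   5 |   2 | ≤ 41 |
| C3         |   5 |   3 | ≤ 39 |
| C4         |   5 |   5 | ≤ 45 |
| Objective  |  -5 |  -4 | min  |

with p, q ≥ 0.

Evaluate the objective at each vertex of the feasible region:
  z(0, 0) = 0
  z(7.8, 0) = -39
  z(6, 3) = -42  ←
  z(0, 9) = -36
The minimum is at p = 6, q = 3.

p = 6, q = 3, z = -42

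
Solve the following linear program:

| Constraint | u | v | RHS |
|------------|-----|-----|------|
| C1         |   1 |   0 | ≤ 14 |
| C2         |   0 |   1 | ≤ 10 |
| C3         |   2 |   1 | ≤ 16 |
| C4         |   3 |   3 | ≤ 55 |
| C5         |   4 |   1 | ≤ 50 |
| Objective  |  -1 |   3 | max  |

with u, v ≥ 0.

Evaluate the objective at each vertex of the feasible region:
  z(0, 0) = 0
  z(8, 0) = -8
  z(3, 10) = 27
  z(0, 10) = 30  ←
The maximum is at u = 0, v = 10.

u = 0, v = 10, z = 30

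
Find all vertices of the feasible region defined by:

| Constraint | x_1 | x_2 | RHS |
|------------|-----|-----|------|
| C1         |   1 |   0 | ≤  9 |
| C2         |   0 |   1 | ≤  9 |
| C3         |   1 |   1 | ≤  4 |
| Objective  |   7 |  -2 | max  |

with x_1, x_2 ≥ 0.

(0, 0), (4, 0), (0, 4)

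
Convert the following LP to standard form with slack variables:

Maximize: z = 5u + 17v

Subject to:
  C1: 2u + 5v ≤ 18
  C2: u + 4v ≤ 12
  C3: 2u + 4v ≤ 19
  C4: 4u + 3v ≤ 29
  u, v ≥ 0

max z = 5u + 17v

s.t.
  2u + 5v + s1 = 18
  u + 4v + s2 = 12
  2u + 4v + s3 = 19
  4u + 3v + s4 = 29
  u, v, s1, s2, s3, s4 ≥ 0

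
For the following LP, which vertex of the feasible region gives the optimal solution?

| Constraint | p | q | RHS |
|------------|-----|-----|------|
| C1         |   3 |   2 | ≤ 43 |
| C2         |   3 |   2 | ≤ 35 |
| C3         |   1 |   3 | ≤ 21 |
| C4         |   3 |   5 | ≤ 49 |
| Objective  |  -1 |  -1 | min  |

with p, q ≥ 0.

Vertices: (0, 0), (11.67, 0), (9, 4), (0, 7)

Evaluate the objective at each vertex of the feasible region:
  z(0, 0) = 0
  z(11.67, 0) = -11.67
  z(9, 4) = -13  ←
  z(0, 7) = -7
The minimum is at p = 9, q = 4.

(9, 4)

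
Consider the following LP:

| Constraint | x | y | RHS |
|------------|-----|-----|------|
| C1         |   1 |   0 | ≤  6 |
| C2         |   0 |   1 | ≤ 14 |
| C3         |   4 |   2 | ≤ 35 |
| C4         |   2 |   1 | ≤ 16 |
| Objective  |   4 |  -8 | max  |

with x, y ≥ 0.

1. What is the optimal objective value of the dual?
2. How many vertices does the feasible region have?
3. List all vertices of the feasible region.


1. 24
2. 5
3. (0, 0), (6, 0), (6, 4), (1, 14), (0, 14)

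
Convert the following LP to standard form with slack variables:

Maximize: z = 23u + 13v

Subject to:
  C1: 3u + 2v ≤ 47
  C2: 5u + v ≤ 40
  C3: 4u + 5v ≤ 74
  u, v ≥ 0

max z = 23u + 13v

s.t.
  3u + 2v + s1 = 47
  5u + v + s2 = 40
  4u + 5v + s3 = 74
  u, v, s1, s2, s3 ≥ 0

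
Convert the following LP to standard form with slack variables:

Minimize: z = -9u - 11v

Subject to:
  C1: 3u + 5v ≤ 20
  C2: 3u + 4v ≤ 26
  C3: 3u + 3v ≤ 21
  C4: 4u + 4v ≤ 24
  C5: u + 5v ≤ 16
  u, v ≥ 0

min z = -9u - 11v

s.t.
  3u + 5v + s1 = 20
  3u + 4v + s2 = 26
  3u + 3v + s3 = 21
  4u + 4v + s4 = 24
  u + 5v + s5 = 16
  u, v, s1, s2, s3, s4, s5 ≥ 0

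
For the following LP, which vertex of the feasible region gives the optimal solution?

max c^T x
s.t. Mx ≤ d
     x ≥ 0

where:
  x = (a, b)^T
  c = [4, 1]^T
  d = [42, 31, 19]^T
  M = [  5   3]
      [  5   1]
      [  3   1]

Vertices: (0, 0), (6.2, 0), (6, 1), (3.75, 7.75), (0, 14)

Evaluate the objective at each vertex of the feasible region:
  z(0, 0) = 0
  z(6.2, 0) = 24.8
  z(6, 1) = 25  ←
  z(3.75, 7.75) = 22.75
  z(0, 14) = 14
The maximum is at a = 6, b = 1.

(6, 1)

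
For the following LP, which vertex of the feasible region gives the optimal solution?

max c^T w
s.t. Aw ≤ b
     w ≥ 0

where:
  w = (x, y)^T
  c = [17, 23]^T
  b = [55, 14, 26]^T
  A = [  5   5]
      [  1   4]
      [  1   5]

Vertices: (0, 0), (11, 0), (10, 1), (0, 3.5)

Evaluate the objective at each vertex of the feasible region:
  z(0, 0) = 0
  z(11, 0) = 187
  z(10, 1) = 193  ←
  z(0, 3.5) = 80.5
The maximum is at x = 10, y = 1.

(10, 1)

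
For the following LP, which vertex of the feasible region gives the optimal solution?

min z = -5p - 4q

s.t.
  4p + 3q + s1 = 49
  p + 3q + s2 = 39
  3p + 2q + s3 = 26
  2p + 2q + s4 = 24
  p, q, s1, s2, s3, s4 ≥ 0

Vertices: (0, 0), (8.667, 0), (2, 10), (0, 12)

Evaluate the objective at each vertex of the feasible region:
  z(0, 0) = 0
  z(8.667, 0) = -43.33
  z(2, 10) = -50  ←
  z(0, 12) = -48
The minimum is at p = 2, q = 10.

(2, 10)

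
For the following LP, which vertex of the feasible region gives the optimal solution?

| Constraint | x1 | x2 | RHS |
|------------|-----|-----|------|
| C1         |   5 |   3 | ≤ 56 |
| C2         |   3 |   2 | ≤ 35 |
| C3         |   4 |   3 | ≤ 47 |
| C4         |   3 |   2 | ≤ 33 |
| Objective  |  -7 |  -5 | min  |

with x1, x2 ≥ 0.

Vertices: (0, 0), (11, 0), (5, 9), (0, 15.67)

Evaluate the objective at each vertex of the feasible region:
  z(0, 0) = 0
  z(11, 0) = -77
  z(5, 9) = -80  ←
  z(0, 15.67) = -78.33
The minimum is at x1 = 5, x2 = 9.

(5, 9)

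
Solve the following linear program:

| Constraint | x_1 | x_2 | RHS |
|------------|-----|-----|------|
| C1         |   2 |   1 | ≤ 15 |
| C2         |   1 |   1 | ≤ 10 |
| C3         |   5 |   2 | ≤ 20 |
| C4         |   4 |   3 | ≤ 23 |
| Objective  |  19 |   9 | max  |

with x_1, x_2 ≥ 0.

Evaluate the objective at each vertex of the feasible region:
  z(0, 0) = 0
  z(4, 0) = 76
  z(2, 5) = 83  ←
  z(0, 7.667) = 69
The maximum is at x_1 = 2, x_2 = 5.

x_1 = 2, x_2 = 5, z = 83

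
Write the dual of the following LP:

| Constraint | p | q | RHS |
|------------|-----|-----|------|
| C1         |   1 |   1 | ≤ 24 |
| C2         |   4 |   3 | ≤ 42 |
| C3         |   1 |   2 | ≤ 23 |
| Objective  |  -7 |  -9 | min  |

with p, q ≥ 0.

Primal min cᵀx s.t. Ax ≤ b, x ≥ 0  →  Dual max −bᵀy s.t. Aᵀy ≥ −c, y ≥ 0.

Maximize: z = -24y1 - 42y2 - 23y3

Subject to:
  y1 + 4y2 + y3 ≥ 7
  y1 + 3y2 + 2y3 ≥ 9
  y1, y2, y3 ≥ 0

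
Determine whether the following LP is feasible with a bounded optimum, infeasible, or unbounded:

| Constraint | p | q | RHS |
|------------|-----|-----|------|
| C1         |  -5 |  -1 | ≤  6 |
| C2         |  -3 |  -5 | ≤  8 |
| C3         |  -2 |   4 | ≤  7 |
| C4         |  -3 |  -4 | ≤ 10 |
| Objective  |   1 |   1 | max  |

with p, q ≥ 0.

Unbounded (objective can increase without bound)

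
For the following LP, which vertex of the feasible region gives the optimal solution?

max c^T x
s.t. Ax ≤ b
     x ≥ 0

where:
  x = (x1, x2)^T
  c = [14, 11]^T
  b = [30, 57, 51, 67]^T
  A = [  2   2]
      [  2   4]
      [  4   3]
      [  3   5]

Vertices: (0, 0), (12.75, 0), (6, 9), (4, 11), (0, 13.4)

Evaluate the objective at each vertex of the feasible region:
  z(0, 0) = 0
  z(12.75, 0) = 178.5
  z(6, 9) = 183  ←
  z(4, 11) = 177
  z(0, 13.4) = 147.4
The maximum is at x1 = 6, x2 = 9.

(6, 9)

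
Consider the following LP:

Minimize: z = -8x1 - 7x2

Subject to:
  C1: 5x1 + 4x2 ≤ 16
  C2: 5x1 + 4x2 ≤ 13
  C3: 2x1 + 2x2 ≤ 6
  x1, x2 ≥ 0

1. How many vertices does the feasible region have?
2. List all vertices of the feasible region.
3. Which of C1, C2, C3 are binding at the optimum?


1. 4
2. (0, 0), (2.6, 0), (1, 2), (0, 3)
3. C2, C3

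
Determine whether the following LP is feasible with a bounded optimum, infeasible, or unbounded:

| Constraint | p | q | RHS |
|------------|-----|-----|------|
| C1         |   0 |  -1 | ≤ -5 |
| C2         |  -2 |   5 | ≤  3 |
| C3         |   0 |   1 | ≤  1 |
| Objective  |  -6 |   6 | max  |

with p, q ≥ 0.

Infeasible (no feasible solution exists)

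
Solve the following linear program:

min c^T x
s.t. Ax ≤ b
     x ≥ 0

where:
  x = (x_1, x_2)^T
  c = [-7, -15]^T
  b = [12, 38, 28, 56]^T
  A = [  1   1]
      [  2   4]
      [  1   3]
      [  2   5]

Evaluate the objective at each vertex of the feasible region:
  z(0, 0) = 0
  z(12, 0) = -84
  z(5, 7) = -140
  z(1, 9) = -142  ←
  z(0, 9.333) = -140
The minimum is at x_1 = 1, x_2 = 9.

x_1 = 1, x_2 = 9, z = -142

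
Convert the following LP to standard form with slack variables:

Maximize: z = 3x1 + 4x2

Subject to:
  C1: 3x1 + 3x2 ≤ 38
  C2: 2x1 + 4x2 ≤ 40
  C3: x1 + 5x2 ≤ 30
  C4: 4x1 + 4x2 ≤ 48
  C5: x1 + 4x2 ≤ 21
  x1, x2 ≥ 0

max z = 3x1 + 4x2

s.t.
  3x1 + 3x2 + s1 = 38
  2x1 + 4x2 + s2 = 40
  x1 + 5x2 + s3 = 30
  4x1 + 4x2 + s4 = 48
  x1 + 4x2 + s5 = 21
  x1, x2, s1, s2, s3, s4, s5 ≥ 0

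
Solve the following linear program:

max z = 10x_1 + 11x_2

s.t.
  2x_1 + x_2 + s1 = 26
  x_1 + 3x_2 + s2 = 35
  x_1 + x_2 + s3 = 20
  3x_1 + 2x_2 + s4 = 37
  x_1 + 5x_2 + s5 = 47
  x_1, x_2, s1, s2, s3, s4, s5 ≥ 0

Evaluate the objective at each vertex of the feasible region:
  z(0, 0) = 0
  z(12.33, 0) = 123.3
  z(7, 8) = 158  ←
  z(0, 9.4) = 103.4
The maximum is at x_1 = 7, x_2 = 8.

x_1 = 7, x_2 = 8, z = 158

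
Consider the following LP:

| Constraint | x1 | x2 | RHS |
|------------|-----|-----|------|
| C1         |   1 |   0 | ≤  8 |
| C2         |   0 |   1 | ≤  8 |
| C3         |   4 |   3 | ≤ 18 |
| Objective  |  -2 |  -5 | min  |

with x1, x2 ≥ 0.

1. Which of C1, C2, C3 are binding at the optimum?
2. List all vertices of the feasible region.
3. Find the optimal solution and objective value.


1. C3
2. (0, 0), (4.5, 0), (0, 6)
3. x1 = 0, x2 = 6, z = -30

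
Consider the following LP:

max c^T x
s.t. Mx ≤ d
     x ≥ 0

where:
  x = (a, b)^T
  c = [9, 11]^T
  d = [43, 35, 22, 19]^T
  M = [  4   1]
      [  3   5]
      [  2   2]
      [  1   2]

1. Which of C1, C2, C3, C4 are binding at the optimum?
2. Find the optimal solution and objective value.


1. C2, C3
2. a = 10, b = 1, z = 101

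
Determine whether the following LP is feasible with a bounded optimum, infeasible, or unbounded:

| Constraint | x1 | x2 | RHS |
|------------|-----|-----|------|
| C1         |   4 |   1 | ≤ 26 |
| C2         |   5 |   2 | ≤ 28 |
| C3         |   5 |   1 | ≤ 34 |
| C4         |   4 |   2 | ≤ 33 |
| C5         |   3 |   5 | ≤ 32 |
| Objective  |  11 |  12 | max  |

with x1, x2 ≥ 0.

Feasible with a bounded optimal solution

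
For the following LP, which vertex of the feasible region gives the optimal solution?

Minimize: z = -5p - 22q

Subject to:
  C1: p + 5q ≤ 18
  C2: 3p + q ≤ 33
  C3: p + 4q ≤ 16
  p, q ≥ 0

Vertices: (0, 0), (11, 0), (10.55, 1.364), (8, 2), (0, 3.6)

Evaluate the objective at each vertex of the feasible region:
  z(0, 0) = 0
  z(11, 0) = -55
  z(10.55, 1.364) = -82.73
  z(8, 2) = -84  ←
  z(0, 3.6) = -79.2
The minimum is at p = 8, q = 2.

(8, 2)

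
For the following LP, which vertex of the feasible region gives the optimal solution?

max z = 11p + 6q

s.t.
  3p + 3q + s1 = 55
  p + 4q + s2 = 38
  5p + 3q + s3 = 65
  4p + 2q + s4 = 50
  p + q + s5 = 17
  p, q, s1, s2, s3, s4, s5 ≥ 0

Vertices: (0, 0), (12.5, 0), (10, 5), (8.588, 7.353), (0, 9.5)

Evaluate the objective at each vertex of the feasible region:
  z(0, 0) = 0
  z(12.5, 0) = 137.5
  z(10, 5) = 140  ←
  z(8.588, 7.353) = 138.6
  z(0, 9.5) = 57
The maximum is at p = 10, q = 5.

(10, 5)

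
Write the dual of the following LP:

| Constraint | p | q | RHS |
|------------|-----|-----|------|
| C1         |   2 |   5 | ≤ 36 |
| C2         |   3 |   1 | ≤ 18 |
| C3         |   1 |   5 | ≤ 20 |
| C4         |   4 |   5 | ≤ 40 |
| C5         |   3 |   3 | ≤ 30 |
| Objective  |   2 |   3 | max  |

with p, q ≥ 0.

Primal max cᵀx s.t. Ax ≤ b, x ≥ 0  →  Dual min bᵀy s.t. Aᵀy ≥ c, y ≥ 0.

Minimize: z = 36y1 + 18y2 + 20y3 + 40y4 + 30y5

Subject to:
  2y1 + 3y2 + y3 + 4y4 + 3y5 ≥ 2
  5y1 + y2 + 5y3 + 5y4 + 3y5 ≥ 3
  y1, y2, y3, y4, y5 ≥ 0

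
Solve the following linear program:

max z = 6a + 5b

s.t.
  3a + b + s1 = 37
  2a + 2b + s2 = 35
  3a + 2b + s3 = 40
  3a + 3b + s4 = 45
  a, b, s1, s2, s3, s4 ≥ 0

Evaluate the objective at each vertex of the feasible region:
  z(0, 0) = 0
  z(12.33, 0) = 74
  z(11.33, 3) = 83
  z(10, 5) = 85  ←
  z(0, 15) = 75
The maximum is at a = 10, b = 5.

a = 10, b = 5, z = 85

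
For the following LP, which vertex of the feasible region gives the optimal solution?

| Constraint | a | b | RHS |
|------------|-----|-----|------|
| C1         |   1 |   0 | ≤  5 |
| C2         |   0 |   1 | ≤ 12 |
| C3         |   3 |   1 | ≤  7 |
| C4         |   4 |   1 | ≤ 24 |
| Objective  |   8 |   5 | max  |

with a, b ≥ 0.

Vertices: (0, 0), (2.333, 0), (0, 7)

Evaluate the objective at each vertex of the feasible region:
  z(0, 0) = 0
  z(2.333, 0) = 18.67
  z(0, 7) = 35  ←
The maximum is at a = 0, b = 7.

(0, 7)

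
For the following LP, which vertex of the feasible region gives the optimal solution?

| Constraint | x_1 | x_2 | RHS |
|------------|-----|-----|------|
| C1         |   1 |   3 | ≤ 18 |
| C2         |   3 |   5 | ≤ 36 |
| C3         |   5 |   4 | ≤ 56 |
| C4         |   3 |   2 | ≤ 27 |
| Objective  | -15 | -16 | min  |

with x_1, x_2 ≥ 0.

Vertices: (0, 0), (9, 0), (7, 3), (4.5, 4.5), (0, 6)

Evaluate the objective at each vertex of the feasible region:
  z(0, 0) = 0
  z(9, 0) = -135
  z(7, 3) = -153  ←
  z(4.5, 4.5) = -139.5
  z(0, 6) = -96
The minimum is at x_1 = 7, x_2 = 3.

(7, 3)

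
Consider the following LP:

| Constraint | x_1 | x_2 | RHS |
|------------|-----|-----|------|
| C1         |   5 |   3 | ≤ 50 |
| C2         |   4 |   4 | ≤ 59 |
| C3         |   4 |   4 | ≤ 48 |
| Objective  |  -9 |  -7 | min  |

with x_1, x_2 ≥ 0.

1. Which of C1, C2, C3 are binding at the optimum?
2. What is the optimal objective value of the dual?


1. C1, C3
2. -98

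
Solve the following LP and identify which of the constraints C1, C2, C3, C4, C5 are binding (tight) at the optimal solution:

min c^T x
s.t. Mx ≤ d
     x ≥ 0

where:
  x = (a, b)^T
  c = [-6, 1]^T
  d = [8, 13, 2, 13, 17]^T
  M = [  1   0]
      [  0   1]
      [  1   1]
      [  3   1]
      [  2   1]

At a = 2, b = 0, compute slack b - a·x for each constraint:
  C1: 8 − 2 = 6  (slack)
  C2: 13 − 0 = 13  (slack)
  C3: 2 − 2 = 0  (binding)
  C4: 13 − 6 = 7  (slack)
  C5: 17 − 4 = 13  (slack)

Optimal: a = 2, b = 0
Binding: C3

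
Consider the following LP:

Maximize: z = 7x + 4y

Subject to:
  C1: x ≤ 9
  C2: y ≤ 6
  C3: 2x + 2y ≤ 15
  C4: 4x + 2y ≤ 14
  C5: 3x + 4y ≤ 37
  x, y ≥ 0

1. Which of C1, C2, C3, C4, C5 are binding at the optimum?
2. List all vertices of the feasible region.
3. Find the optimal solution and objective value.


1. C2, C4
2. (0, 0), (3.5, 0), (0.5, 6), (0, 6)
3. x = 0.5, y = 6, z = 27.5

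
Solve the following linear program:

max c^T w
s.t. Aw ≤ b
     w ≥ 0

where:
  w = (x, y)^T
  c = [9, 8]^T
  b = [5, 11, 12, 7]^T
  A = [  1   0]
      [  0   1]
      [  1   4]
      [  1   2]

Evaluate the objective at each vertex of the feasible region:
  z(0, 0) = 0
  z(5, 0) = 45
  z(5, 1) = 53  ←
  z(2, 2.5) = 38
  z(0, 3) = 24
The maximum is at x = 5, y = 1.

x = 5, y = 1, z = 53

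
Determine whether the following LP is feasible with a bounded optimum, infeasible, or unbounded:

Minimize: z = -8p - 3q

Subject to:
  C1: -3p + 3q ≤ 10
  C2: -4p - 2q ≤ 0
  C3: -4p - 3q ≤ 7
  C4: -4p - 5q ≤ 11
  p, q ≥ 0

Unbounded (objective can decrease without bound)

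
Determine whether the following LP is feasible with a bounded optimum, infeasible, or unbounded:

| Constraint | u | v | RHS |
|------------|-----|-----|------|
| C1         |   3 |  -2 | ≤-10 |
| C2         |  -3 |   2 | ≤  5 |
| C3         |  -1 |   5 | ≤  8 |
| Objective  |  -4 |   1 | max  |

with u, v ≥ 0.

Infeasible (no feasible solution exists)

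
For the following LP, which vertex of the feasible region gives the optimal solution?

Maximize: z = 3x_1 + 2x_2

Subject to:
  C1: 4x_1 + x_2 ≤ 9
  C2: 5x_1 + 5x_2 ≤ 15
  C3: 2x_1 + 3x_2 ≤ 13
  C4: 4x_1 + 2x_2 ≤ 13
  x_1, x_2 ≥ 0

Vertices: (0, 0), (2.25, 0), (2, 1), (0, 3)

Evaluate the objective at each vertex of the feasible region:
  z(0, 0) = 0
  z(2.25, 0) = 6.75
  z(2, 1) = 8  ←
  z(0, 3) = 6
The maximum is at x_1 = 2, x_2 = 1.

(2, 1)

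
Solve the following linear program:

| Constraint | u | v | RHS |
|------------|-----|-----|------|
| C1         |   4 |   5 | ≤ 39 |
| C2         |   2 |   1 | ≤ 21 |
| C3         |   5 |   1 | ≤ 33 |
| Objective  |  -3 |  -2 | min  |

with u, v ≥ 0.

Evaluate the objective at each vertex of the feasible region:
  z(0, 0) = 0
  z(6.6, 0) = -19.8
  z(6, 3) = -24  ←
  z(0, 7.8) = -15.6
The minimum is at u = 6, v = 3.

u = 6, v = 3, z = -24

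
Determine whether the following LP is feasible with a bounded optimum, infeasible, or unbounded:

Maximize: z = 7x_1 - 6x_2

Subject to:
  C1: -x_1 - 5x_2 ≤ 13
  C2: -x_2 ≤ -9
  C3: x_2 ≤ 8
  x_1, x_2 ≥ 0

Infeasible (no feasible solution exists)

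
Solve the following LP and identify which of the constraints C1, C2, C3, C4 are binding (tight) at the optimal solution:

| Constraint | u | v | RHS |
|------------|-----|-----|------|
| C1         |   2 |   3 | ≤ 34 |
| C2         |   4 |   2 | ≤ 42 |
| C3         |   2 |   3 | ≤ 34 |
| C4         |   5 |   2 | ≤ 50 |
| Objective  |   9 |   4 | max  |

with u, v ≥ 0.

At u = 8, v = 5, compute slack b - a·x for each constraint:
  C1: 34 − 31 = 3  (slack)
  C2: 42 − 42 = 0  (binding)
  C3: 34 − 31 = 3  (slack)
  C4: 50 − 50 = 0  (binding)

Optimal: u = 8, v = 5
Binding: C2, C4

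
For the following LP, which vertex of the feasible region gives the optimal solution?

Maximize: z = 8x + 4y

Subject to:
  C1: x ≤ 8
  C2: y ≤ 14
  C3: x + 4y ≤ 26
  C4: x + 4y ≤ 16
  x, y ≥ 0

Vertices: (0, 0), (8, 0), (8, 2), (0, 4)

Evaluate the objective at each vertex of the feasible region:
  z(0, 0) = 0
  z(8, 0) = 64
  z(8, 2) = 72  ←
  z(0, 4) = 16
The maximum is at x = 8, y = 2.

(8, 2)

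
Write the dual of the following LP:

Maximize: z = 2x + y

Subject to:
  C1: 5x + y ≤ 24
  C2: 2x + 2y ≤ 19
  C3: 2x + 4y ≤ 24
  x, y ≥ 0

Primal max cᵀx s.t. Ax ≤ b, x ≥ 0  →  Dual min bᵀy s.t. Aᵀy ≥ c, y ≥ 0.

Minimize: z = 24y1 + 19y2 + 24y3

Subject to:
  5y1 + 2y2 + 2y3 ≥ 2
  y1 + 2y2 + 4y3 ≥ 1
  y1, y2, y3 ≥ 0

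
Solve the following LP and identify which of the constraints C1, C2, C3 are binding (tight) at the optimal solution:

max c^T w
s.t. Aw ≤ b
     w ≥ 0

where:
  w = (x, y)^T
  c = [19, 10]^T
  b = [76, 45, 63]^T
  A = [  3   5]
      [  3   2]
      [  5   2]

At x = 9, y = 9, compute slack b - a·x for each constraint:
  C1: 76 − 72 = 4  (slack)
  C2: 45 − 45 = 0  (binding)
  C3: 63 − 63 = 0  (binding)

Optimal: x = 9, y = 9
Binding: C2, C3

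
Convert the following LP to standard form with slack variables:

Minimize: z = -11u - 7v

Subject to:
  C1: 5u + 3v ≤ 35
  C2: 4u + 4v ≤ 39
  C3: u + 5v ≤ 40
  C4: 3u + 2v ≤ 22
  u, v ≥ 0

min z = -11u - 7v

s.t.
  5u + 3v + s1 = 35
  4u + 4v + s2 = 39
  u + 5v + s3 = 40
  3u + 2v + s4 = 22
  u, v, s1, s2, s3, s4 ≥ 0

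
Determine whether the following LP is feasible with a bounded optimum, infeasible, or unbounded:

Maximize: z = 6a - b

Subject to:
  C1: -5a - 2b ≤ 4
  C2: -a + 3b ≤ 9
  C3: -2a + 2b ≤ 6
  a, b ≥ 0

Unbounded (objective can increase without bound)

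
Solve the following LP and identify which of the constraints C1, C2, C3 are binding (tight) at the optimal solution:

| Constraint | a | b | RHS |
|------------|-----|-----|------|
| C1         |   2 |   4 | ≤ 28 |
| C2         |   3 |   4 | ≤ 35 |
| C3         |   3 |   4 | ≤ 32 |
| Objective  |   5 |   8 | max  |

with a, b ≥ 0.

At a = 4, b = 5, compute slack b - a·x for each constraint:
  C1: 28 − 28 = 0  (binding)
  C2: 35 − 32 = 3  (slack)
  C3: 32 − 32 = 0  (binding)

Optimal: a = 4, b = 5
Binding: C1, C3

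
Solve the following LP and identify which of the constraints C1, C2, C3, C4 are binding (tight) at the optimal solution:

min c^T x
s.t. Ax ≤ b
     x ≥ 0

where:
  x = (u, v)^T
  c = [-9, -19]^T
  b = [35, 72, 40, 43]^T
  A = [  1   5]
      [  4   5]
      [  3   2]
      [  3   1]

At u = 10, v = 5, compute slack b - a·x for each constraint:
  C1: 35 − 35 = 0  (binding)
  C2: 72 − 65 = 7  (slack)
  C3: 40 − 40 = 0  (binding)
  C4: 43 − 35 = 8  (slack)

Optimal: u = 10, v = 5
Binding: C1, C3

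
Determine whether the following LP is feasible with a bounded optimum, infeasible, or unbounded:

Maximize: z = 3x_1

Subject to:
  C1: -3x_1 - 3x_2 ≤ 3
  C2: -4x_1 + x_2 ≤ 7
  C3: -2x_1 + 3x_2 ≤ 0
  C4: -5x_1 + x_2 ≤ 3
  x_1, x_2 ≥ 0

Unbounded (objective can increase without bound)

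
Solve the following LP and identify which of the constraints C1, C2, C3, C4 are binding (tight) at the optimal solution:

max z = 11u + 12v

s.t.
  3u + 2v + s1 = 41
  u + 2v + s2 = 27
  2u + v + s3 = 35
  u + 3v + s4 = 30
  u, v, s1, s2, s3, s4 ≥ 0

At u = 9, v = 7, compute slack b - a·x for each constraint:
  C1: 41 − 41 = 0  (binding)
  C2: 27 − 23 = 4  (slack)
  C3: 35 − 25 = 10  (slack)
  C4: 30 − 30 = 0  (binding)

Optimal: u = 9, v = 7
Binding: C1, C4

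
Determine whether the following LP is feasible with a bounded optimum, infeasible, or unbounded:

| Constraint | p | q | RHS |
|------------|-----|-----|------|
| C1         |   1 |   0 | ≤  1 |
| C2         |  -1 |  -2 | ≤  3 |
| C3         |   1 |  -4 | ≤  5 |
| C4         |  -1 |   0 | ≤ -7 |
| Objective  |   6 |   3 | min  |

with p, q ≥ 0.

Infeasible (no feasible solution exists)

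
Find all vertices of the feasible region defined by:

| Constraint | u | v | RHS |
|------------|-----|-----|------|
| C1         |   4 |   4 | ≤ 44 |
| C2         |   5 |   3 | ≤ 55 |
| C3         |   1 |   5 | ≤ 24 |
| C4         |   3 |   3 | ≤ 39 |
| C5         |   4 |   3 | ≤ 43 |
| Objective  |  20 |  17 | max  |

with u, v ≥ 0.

(0, 0), (10.75, 0), (10, 1), (7.75, 3.25), (0, 4.8)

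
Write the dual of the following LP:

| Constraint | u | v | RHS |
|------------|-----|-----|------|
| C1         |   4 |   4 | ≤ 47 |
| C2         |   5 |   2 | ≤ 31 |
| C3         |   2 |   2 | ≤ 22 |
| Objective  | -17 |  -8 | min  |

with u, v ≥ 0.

Primal min cᵀx s.t. Ax ≤ b, x ≥ 0  →  Dual max −bᵀy s.t. Aᵀy ≥ −c, y ≥ 0.

Maximize: z = -47y1 - 31y2 - 22y3

Subject to:
  4y1 + 5y2 + 2y3 ≥ 17
  4y1 + 2y2 + 2y3 ≥ 8
  y1, y2, y3 ≥ 0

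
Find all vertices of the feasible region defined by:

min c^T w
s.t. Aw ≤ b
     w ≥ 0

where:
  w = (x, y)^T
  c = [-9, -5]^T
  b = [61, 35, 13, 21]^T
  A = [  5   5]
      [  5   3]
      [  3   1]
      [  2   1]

(0, 0), (4.333, 0), (1, 10), (0, 11.67)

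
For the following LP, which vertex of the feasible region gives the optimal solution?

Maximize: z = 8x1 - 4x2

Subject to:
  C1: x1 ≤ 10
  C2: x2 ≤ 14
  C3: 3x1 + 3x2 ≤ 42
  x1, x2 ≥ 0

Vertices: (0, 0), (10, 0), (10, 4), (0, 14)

Evaluate the objective at each vertex of the feasible region:
  z(0, 0) = 0
  z(10, 0) = 80  ←
  z(10, 4) = 64
  z(0, 14) = -56
The maximum is at x1 = 10, x2 = 0.

(10, 0)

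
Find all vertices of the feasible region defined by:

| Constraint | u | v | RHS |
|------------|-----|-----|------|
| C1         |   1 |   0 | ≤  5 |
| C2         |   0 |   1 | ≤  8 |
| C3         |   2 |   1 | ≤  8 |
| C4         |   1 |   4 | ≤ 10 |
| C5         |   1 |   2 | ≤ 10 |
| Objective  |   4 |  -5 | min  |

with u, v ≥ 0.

(0, 0), (4, 0), (3.143, 1.714), (0, 2.5)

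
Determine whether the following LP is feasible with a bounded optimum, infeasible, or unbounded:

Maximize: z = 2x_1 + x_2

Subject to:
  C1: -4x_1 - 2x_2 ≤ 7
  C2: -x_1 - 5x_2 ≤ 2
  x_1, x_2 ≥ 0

Unbounded (objective can increase without bound)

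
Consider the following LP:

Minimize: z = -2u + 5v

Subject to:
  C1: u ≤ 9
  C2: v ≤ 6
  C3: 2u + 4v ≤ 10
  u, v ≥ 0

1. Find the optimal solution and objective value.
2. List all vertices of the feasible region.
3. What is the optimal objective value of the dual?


1. u = 5, v = 0, z = -10
2. (0, 0), (5, 0), (0, 2.5)
3. -10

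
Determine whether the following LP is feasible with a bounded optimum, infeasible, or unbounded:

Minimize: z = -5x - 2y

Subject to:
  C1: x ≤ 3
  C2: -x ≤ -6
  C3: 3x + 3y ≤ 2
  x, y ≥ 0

Infeasible (no feasible solution exists)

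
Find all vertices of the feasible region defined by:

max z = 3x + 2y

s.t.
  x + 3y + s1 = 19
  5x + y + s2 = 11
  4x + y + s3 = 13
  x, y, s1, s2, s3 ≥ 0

(0, 0), (2.2, 0), (1, 6), (0, 6.333)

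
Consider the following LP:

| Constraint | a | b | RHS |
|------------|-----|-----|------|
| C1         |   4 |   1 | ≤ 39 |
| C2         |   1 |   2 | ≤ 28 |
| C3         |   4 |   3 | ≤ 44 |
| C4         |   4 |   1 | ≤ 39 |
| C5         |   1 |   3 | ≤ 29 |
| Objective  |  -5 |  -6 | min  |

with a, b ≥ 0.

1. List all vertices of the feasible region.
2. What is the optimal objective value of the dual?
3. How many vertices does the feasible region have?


1. (0, 0), (9.75, 0), (9.125, 2.5), (5, 8), (0, 9.667)
2. -73
3. 5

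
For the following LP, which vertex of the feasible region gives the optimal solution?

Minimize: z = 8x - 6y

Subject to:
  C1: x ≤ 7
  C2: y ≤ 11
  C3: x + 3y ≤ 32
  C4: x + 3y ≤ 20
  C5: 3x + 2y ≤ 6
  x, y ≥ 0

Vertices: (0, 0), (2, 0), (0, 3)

Evaluate the objective at each vertex of the feasible region:
  z(0, 0) = 0
  z(2, 0) = 16
  z(0, 3) = -18  ←
The minimum is at x = 0, y = 3.

(0, 3)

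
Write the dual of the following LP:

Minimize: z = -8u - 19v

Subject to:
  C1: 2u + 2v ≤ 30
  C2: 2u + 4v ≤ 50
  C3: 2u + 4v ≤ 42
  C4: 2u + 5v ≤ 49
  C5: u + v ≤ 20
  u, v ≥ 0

Primal min cᵀx s.t. Ax ≤ b, x ≥ 0  →  Dual max −bᵀy s.t. Aᵀy ≥ −c, y ≥ 0.

Maximize: z = -30y1 - 50y2 - 42y3 - 49y4 - 20y5

Subject to:
  2y1 + 2y2 + 2y3 + 2y4 + y5 ≥ 8
  2y1 + 4y2 + 4y3 + 5y4 + y5 ≥ 19
  y1, y2, y3, y4, y5 ≥ 0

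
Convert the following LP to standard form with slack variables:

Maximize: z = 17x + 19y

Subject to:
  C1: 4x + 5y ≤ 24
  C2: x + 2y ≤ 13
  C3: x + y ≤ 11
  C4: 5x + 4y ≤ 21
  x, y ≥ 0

max z = 17x + 19y

s.t.
  4x + 5y + s1 = 24
  x + 2y + s2 = 13
  x + y + s3 = 11
  5x + 4y + s4 = 21
  x, y, s1, s2, s3, s4 ≥ 0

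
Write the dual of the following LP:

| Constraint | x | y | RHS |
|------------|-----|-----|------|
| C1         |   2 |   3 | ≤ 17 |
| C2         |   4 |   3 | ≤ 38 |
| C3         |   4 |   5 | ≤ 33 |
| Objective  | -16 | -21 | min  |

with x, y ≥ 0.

Primal min cᵀx s.t. Ax ≤ b, x ≥ 0  →  Dual max −bᵀy s.t. Aᵀy ≥ −c, y ≥ 0.

Maximize: z = -17y1 - 38y2 - 33y3

Subject to:
  2y1 + 4y2 + 4y3 ≥ 16
  3y1 + 3y2 + 5y3 ≥ 21
  y1, y2, y3 ≥ 0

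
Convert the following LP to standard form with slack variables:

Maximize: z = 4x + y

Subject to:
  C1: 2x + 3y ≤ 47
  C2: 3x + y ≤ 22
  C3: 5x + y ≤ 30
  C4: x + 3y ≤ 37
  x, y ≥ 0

max z = 4x + y

s.t.
  2x + 3y + s1 = 47
  3x + y + s2 = 22
  5x + y + s3 = 30
  x + 3y + s4 = 37
  x, y, s1, s2, s3, s4 ≥ 0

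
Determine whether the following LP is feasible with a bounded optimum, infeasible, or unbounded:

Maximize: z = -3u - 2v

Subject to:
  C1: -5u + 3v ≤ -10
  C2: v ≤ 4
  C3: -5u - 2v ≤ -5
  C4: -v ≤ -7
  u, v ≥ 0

Infeasible (no feasible solution exists)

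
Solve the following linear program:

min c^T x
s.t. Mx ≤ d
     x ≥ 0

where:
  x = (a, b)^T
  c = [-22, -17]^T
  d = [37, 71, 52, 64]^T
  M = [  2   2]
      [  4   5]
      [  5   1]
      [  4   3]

Evaluate the objective at each vertex of the feasible region:
  z(0, 0) = 0
  z(10.4, 0) = -228.8
  z(9, 7) = -317  ←
  z(0, 14.2) = -241.4
The minimum is at a = 9, b = 7.

a = 9, b = 7, z = -317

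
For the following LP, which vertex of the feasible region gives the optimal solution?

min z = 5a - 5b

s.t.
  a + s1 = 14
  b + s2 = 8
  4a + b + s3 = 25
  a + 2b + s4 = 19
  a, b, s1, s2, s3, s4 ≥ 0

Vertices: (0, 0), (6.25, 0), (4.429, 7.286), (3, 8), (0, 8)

Evaluate the objective at each vertex of the feasible region:
  z(0, 0) = 0
  z(6.25, 0) = 31.25
  z(4.429, 7.286) = -14.29
  z(3, 8) = -25
  z(0, 8) = -40  ←
The minimum is at a = 0, b = 8.

(0, 8)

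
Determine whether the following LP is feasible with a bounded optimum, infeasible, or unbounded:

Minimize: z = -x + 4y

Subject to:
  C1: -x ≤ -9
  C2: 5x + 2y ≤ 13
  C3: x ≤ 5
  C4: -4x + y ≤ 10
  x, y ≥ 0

Infeasible (no feasible solution exists)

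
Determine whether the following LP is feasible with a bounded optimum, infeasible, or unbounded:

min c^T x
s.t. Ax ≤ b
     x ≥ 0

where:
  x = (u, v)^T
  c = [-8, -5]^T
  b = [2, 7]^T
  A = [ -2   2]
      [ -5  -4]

Unbounded (objective can decrease without bound)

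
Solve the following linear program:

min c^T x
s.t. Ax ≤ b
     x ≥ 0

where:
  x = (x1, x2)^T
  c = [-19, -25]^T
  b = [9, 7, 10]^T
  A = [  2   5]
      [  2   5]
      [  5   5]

Evaluate the objective at each vertex of the feasible region:
  z(0, 0) = 0
  z(2, 0) = -38
  z(1, 1) = -44  ←
  z(0, 1.4) = -35
The minimum is at x1 = 1, x2 = 1.

x1 = 1, x2 = 1, z = -44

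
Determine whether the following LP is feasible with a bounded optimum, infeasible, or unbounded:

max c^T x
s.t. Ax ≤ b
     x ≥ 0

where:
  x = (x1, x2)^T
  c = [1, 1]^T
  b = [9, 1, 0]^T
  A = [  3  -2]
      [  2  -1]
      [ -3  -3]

Unbounded (objective can increase without bound)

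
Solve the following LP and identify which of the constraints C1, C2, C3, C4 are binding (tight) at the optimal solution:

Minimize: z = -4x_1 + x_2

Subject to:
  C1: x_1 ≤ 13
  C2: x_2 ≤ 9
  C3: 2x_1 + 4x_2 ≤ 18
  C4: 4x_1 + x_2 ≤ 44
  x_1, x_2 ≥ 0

At x_1 = 9, x_2 = 0, compute slack b - a·x for each constraint:
  C1: 13 − 9 = 4  (slack)
  C2: 9 − 0 = 9  (slack)
  C3: 18 − 18 = 0  (binding)
  C4: 44 − 36 = 8  (slack)

Optimal: x_1 = 9, x_2 = 0
Binding: C3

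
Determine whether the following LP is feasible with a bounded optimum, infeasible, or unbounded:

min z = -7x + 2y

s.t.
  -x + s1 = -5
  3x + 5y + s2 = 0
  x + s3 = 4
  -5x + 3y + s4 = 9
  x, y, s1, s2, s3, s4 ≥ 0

Infeasible (no feasible solution exists)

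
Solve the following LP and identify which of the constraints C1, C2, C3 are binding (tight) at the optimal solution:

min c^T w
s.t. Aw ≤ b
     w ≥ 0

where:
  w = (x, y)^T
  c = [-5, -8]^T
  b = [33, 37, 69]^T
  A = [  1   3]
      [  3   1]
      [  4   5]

At x = 6, y = 9, compute slack b - a·x for each constraint:
  C1: 33 − 33 = 0  (binding)
  C2: 37 − 27 = 10  (slack)
  C3: 69 − 69 = 0  (binding)

Optimal: x = 6, y = 9
Binding: C1, C3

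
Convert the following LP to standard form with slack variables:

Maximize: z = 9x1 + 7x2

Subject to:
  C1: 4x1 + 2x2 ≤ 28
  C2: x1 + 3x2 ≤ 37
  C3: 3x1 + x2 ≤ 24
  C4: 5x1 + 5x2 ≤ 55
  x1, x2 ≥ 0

max z = 9x1 + 7x2

s.t.
  4x1 + 2x2 + s1 = 28
  x1 + 3x2 + s2 = 37
  3x1 + x2 + s3 = 24
  5x1 + 5x2 + s4 = 55
  x1, x2, s1, s2, s3, s4 ≥ 0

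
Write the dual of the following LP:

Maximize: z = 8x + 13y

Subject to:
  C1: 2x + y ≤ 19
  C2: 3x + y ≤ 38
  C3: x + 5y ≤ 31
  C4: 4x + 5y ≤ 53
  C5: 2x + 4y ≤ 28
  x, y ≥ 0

Primal max cᵀx s.t. Ax ≤ b, x ≥ 0  →  Dual min bᵀy s.t. Aᵀy ≥ c, y ≥ 0.

Minimize: z = 19y1 + 38y2 + 31y3 + 53y4 + 28y5

Subject to:
  2y1 + 3y2 + y3 + 4y4 + 2y5 ≥ 8
  y1 + y2 + 5y3 + 5y4 + 4y5 ≥ 13
  y1, y2, y3, y4, y5 ≥ 0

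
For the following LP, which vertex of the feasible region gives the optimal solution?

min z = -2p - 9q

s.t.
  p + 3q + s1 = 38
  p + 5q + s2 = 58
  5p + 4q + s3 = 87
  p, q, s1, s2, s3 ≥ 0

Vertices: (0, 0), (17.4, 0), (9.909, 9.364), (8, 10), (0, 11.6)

Evaluate the objective at each vertex of the feasible region:
  z(0, 0) = 0
  z(17.4, 0) = -34.8
  z(9.909, 9.364) = -104.1
  z(8, 10) = -106  ←
  z(0, 11.6) = -104.4
The minimum is at p = 8, q = 10.

(8, 10)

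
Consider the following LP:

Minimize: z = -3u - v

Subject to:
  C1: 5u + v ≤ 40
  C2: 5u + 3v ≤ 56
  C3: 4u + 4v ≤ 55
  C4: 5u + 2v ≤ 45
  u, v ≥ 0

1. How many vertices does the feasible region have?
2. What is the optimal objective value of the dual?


1. 5
2. -26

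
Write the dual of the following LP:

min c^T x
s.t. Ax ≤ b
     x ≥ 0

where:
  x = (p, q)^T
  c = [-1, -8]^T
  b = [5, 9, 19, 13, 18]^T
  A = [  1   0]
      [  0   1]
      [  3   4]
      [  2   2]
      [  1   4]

Primal min cᵀx s.t. Ax ≤ b, x ≥ 0  →  Dual max −bᵀy s.t. Aᵀy ≥ −c, y ≥ 0.

Maximize: z = -5y1 - 9y2 - 19y3 - 13y4 - 18y5

Subject to:
  y1 + 3y3 + 2y4 + y5 ≥ 1
  y2 + 4y3 + 2y4 + 4y5 ≥ 8
  y1, y2, y3, y4, y5 ≥ 0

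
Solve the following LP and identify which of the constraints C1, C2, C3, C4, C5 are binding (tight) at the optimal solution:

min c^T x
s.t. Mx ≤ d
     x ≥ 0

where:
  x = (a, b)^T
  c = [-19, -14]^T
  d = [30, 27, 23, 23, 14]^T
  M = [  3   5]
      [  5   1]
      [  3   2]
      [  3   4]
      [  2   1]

At a = 5, b = 2, compute slack b - a·x for each constraint:
  C1: 30 − 25 = 5  (slack)
  C2: 27 − 27 = 0  (binding)
  C3: 23 − 19 = 4  (slack)
  C4: 23 − 23 = 0  (binding)
  C5: 14 − 12 = 2  (slack)

Optimal: a = 5, b = 2
Binding: C2, C4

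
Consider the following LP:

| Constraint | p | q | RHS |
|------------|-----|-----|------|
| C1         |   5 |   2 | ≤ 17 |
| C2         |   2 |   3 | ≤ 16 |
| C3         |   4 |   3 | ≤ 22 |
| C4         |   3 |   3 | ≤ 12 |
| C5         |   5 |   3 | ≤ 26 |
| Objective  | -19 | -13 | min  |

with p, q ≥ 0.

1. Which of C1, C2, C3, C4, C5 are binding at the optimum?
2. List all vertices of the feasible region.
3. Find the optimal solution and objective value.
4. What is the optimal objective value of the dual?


1. C1, C4
2. (0, 0), (3.4, 0), (3, 1), (0, 4)
3. p = 3, q = 1, z = -70
4. -70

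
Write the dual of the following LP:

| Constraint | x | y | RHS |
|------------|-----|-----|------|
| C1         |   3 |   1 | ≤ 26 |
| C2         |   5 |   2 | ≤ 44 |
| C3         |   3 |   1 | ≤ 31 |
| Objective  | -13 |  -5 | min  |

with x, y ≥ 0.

Primal min cᵀx s.t. Ax ≤ b, x ≥ 0  →  Dual max −bᵀy s.t. Aᵀy ≥ −c, y ≥ 0.

Maximize: z = -26y1 - 44y2 - 31y3

Subject to:
  3y1 + 5y2 + 3y3 ≥ 13
  y1 + 2y2 + y3 ≥ 5
  y1, y2, y3 ≥ 0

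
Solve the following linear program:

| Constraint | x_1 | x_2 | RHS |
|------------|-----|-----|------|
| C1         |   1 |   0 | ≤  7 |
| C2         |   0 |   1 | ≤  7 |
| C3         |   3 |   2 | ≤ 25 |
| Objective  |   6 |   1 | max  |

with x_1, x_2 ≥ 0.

Evaluate the objective at each vertex of the feasible region:
  z(0, 0) = 0
  z(7, 0) = 42
  z(7, 2) = 44  ←
  z(3.667, 7) = 29
  z(0, 7) = 7
The maximum is at x_1 = 7, x_2 = 2.

x_1 = 7, x_2 = 2, z = 44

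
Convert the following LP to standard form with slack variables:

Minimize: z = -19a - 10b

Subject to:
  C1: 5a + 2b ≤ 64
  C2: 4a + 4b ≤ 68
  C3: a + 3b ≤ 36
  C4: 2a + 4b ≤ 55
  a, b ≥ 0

min z = -19a - 10b

s.t.
  5a + 2b + s1 = 64
  4a + 4b + s2 = 68
  a + 3b + s3 = 36
  2a + 4b + s4 = 55
  a, b, s1, s2, s3, s4 ≥ 0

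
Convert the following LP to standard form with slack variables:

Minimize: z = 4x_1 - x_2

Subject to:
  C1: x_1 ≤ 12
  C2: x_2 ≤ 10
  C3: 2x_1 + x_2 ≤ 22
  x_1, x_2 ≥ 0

min z = 4x_1 - x_2

s.t.
  x_1 + s1 = 12
  x_2 + s2 = 10
  2x_1 + x_2 + s3 = 22
  x_1, x_2, s1, s2, s3 ≥ 0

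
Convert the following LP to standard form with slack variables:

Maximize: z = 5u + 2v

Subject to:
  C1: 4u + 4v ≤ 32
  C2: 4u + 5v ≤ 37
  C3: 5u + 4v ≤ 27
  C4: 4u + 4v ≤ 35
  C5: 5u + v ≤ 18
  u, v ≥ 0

max z = 5u + 2v

s.t.
  4u + 4v + s1 = 32
  4u + 5v + s2 = 37
  5u + 4v + s3 = 27
  4u + 4v + s4 = 35
  5u + v + s5 = 18
  u, v, s1, s2, s3, s4, s5 ≥ 0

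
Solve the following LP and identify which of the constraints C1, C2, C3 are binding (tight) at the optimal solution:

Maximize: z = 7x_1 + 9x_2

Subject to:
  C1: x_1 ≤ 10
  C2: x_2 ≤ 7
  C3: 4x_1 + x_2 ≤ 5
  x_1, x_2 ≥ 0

At x_1 = 0, x_2 = 5, compute slack b - a·x for each constraint:
  C1: 10 − 0 = 10  (slack)
  C2: 7 − 5 = 2  (slack)
  C3: 5 − 5 = 0  (binding)

Optimal: x_1 = 0, x_2 = 5
Binding: C3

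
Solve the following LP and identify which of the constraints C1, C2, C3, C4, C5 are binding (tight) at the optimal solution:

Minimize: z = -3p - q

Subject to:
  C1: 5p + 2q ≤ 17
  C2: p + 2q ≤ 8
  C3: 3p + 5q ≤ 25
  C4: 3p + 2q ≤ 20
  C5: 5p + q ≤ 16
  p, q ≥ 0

At p = 3, q = 1, compute slack b - a·x for each constraint:
  C1: 17 − 17 = 0  (binding)
  C2: 8 − 5 = 3  (slack)
  C3: 25 − 14 = 11  (slack)
  C4: 20 − 11 = 9  (slack)
  C5: 16 − 16 = 0  (binding)

Optimal: p = 3, q = 1
Binding: C1, C5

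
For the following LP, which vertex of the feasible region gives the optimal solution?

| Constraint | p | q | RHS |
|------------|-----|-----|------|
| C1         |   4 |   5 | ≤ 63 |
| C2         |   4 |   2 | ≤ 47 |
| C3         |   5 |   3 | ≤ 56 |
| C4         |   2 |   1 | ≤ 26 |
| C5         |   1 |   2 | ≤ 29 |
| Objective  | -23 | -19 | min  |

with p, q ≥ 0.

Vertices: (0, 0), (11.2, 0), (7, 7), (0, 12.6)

Evaluate the objective at each vertex of the feasible region:
  z(0, 0) = 0
  z(11.2, 0) = -257.6
  z(7, 7) = -294  ←
  z(0, 12.6) = -239.4
The minimum is at p = 7, q = 7.

(7, 7)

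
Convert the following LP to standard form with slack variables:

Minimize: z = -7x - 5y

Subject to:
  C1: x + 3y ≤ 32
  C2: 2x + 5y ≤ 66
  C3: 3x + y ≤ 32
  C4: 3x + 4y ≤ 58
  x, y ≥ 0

min z = -7x - 5y

s.t.
  x + 3y + s1 = 32
  2x + 5y + s2 = 66
  3x + y + s3 = 32
  3x + 4y + s4 = 58
  x, y, s1, s2, s3, s4 ≥ 0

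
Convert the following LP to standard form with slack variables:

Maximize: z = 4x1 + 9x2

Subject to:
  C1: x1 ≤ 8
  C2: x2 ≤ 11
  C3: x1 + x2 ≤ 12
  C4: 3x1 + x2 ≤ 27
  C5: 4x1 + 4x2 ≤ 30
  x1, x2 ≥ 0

max z = 4x1 + 9x2

s.t.
  x1 + s1 = 8
  x2 + s2 = 11
  x1 + x2 + s3 = 12
  3x1 + x2 + s4 = 27
  4x1 + 4x2 + s5 = 30
  x1, x2, s1, s2, s3, s4, s5 ≥ 0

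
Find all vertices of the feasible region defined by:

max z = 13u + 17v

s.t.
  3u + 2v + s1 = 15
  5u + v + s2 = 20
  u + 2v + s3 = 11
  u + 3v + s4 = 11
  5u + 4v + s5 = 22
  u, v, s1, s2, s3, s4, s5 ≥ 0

(0, 0), (4, 0), (3.867, 0.6667), (2, 3), (0, 3.667)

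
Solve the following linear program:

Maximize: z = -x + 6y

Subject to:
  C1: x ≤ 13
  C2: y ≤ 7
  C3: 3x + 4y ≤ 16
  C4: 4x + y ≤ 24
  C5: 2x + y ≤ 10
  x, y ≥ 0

Evaluate the objective at each vertex of the feasible region:
  z(0, 0) = 0
  z(5, 0) = -5
  z(4.8, 0.4) = -2.4
  z(0, 4) = 24  ←
The maximum is at x = 0, y = 4.

x = 0, y = 4, z = 24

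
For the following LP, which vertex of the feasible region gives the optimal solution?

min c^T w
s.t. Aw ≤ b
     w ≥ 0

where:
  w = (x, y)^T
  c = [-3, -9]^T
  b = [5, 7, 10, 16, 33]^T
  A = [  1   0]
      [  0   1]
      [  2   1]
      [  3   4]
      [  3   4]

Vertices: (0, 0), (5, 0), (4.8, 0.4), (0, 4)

Evaluate the objective at each vertex of the feasible region:
  z(0, 0) = 0
  z(5, 0) = -15
  z(4.8, 0.4) = -18
  z(0, 4) = -36  ←
The minimum is at x = 0, y = 4.

(0, 4)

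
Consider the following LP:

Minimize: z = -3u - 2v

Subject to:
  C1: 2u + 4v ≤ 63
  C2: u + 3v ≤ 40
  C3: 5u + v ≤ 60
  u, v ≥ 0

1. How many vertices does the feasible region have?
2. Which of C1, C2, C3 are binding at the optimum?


1. 4
2. C2, C3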